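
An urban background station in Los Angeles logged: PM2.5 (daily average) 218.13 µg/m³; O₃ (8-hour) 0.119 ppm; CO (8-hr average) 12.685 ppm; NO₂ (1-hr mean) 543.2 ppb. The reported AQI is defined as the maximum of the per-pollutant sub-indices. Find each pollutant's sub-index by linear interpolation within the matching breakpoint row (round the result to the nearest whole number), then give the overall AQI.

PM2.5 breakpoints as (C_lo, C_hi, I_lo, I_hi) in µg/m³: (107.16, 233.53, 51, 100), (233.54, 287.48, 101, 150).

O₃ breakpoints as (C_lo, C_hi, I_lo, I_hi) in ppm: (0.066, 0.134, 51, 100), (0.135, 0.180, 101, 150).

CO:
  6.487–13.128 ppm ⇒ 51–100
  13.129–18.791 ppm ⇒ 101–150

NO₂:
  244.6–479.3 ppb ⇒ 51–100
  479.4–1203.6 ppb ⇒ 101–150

PM2.5: row 107.16–233.53 (AQI 51–100). (100−51)·(218.13−107.16)/(233.53−107.16) + 51 = 49·110.97/126.37 + 51 ≈ 94.03 → 94.
O₃: 0.119 lies in 0.066–0.134, so I_lo=51, I_hi=100, C_lo=0.066, C_hi=0.134.
(100−51)/(0.134−0.066) × (0.119−0.066) + 51 = 49/0.068 × 0.053 + 51 ≈ 89.19 → 89.
CO: 12.685 lies in 6.487–13.128, so I_lo=51, I_hi=100, C_lo=6.487, C_hi=13.128.
(100−51)/(13.128−6.487) × (12.685−6.487) + 51 = 49/6.641 × 6.198 + 51 ≈ 96.73 → 97.
NO₂ 543.2: bracket 479.4–1203.6 → index 101–150; slope 49/724.2, offset 63.8.
AQI = 101 + 49/724.2·63.8 ≈ 105.32 ⇒ 105.
Sub-indices: PM2.5→94, O₃→89, CO→97, NO₂→105. Overall AQI = max = 105; dominant pollutant is NO₂.

105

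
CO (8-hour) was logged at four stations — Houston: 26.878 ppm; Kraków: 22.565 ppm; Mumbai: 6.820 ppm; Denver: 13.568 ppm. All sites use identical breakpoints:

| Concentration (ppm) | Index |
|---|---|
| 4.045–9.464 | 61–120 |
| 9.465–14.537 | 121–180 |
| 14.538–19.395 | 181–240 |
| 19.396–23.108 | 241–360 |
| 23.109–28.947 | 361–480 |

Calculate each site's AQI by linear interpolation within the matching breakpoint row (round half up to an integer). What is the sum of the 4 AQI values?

1041

Houston: row 23.109–28.947 (AQI 361–480). (480−361)·(26.878−23.109)/(28.947−23.109) + 361 = 119·3.769/5.838 + 361 ≈ 437.83 → 438.
Kraków: 22.565 ∈ [19.396, 23.108] ↔ index [241, 360].
241 + (22.565−19.396)·(360−241)/(23.108−19.396) = 241 + 3.169·119/3.712 ≈ 342.59, so AQI = 343.
Mumbai 6.820: bracket 4.045–9.464 → index 61–120; slope 59/5.419, offset 2.775.
AQI = 61 + 59/5.419·2.775 ≈ 91.21 ⇒ 91.
Denver 13.568: bracket 9.465–14.537 → index 121–180; slope 59/5.072, offset 4.103.
AQI = 121 + 59/5.072·4.103 ≈ 168.73 ⇒ 169.
AQIs: Houston=438, Kraków=343, Mumbai=91, Denver=169. Sum = 438 + 343 + 91 + 169 = 1041.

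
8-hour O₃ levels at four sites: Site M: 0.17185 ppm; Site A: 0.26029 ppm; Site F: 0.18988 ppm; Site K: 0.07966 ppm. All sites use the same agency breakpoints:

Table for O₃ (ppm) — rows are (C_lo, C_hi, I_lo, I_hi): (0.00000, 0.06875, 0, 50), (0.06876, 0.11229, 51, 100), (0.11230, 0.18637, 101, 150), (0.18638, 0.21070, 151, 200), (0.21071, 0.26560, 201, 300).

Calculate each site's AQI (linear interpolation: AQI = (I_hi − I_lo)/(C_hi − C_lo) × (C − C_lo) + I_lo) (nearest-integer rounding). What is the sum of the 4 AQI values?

651

Site M: row 0.11230–0.18637 (AQI 101–150). (150−101)·(0.17185−0.11230)/(0.18637−0.11230) + 101 = 49·0.05955/0.07407 + 101 ≈ 140.39 → 140.
Site A: 0.26029 lies in 0.21071–0.26560, so I_lo=201, I_hi=300, C_lo=0.21071, C_hi=0.26560.
(300−201)/(0.26560−0.21071) × (0.26029−0.21071) + 201 = 99/0.05489 × 0.04958 + 201 ≈ 290.42 → 290.
Site F: 0.18988 ∈ [0.18638, 0.21070] ↔ index [151, 200].
151 + (0.18988−0.18638)·(200−151)/(0.21070−0.18638) = 151 + 0.00350·49/0.02432 ≈ 158.05, so AQI = 158.
Site K: 0.07966 lies in 0.06876–0.11229, so I_lo=51, I_hi=100, C_lo=0.06876, C_hi=0.11229.
(100−51)/(0.11229−0.06876) × (0.07966−0.06876) + 51 = 49/0.04353 × 0.01090 + 51 ≈ 63.27 → 63.
AQIs: Site M=140, Site A=290, Site F=158, Site K=63. Sum = 140 + 290 + 158 + 63 = 651.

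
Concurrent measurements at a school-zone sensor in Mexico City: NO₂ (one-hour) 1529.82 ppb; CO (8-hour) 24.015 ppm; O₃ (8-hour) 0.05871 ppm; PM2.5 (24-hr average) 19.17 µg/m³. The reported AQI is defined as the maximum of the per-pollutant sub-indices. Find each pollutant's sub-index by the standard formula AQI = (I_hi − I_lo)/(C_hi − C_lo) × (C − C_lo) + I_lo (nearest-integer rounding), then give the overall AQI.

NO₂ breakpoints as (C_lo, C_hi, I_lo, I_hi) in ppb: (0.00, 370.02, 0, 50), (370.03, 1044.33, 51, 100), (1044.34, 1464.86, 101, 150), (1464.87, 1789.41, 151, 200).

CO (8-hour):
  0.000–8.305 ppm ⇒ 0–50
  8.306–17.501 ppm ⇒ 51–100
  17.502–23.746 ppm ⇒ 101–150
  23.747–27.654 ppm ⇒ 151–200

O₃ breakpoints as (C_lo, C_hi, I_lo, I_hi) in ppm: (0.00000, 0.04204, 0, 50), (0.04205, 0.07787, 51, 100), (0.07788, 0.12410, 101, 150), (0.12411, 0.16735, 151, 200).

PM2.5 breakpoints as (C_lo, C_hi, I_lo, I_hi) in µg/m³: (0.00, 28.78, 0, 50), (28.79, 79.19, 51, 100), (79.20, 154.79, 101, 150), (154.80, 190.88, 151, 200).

NO₂: 1529.82 lies in 1464.87–1789.41, so I_lo=151, I_hi=200, C_lo=1464.87, C_hi=1789.41.
(200−151)/(1789.41−1464.87) × (1529.82−1464.87) + 151 = 49/324.54 × 64.95 + 151 ≈ 160.81 → 161.
CO: row 23.747–27.654 (AQI 151–200). (200−151)·(24.015−23.747)/(27.654−23.747) + 151 = 49·0.268/3.907 + 151 ≈ 154.36 → 154.
O₃: 0.05871 lies in 0.04205–0.07787, so I_lo=51, I_hi=100, C_lo=0.04205, C_hi=0.07787.
(100−51)/(0.07787−0.04205) × (0.05871−0.04205) + 51 = 49/0.03582 × 0.01666 + 51 ≈ 73.79 → 74.
PM2.5: 19.17 lies in 0.00–28.78, so I_lo=0, I_hi=50, C_lo=0.00, C_hi=28.78.
(50−0)/(28.78−0.00) × (19.17−0.00) + 0 = 50/28.78 × 19.17 + 0 ≈ 33.30 → 33.
Sub-indices: NO₂→161, CO→154, O₃→74, PM2.5→33. Overall AQI = max = 161; dominant pollutant is NO₂.
AQI 161: Unhealthy.

161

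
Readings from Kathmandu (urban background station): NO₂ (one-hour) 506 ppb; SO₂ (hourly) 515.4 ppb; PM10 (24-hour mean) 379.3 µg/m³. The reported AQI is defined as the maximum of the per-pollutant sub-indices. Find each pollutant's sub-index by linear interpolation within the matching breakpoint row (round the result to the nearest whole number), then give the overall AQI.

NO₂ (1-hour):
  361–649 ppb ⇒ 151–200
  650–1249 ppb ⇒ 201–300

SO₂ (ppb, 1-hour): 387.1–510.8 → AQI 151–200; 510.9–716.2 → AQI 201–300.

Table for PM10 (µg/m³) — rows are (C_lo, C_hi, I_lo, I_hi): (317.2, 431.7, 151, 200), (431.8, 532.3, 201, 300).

NO₂: 506 lies in 361–649, so I_lo=151, I_hi=200, C_lo=361, C_hi=649.
(200−151)/(649−361) × (506−361) + 151 = 49/288 × 145 + 151 ≈ 175.67 → 176.
SO₂: row 510.9–716.2 (AQI 201–300). (300−201)·(515.4−510.9)/(716.2−510.9) + 201 = 99·4.5/205.3 + 201 ≈ 203.17 → 203.
PM10: row 317.2–431.7 (AQI 151–200). (200−151)·(379.3−317.2)/(431.7−317.2) + 151 = 49·62.1/114.5 + 151 ≈ 177.58 → 178.
Sub-indices: NO₂→176, SO₂→203, PM10→178. Overall AQI = max = 203; dominant pollutant is SO₂.
AQI 203: Very Unhealthy.

203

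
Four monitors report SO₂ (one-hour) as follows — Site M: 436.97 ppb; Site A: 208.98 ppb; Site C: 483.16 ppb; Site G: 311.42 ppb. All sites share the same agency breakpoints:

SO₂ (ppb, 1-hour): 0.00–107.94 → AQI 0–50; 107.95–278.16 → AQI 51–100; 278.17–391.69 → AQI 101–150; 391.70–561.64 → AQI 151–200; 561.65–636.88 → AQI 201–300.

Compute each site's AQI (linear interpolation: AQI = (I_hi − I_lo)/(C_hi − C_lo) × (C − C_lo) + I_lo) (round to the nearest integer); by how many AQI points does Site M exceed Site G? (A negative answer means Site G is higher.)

Site M: 436.97 ∈ [391.70, 561.64] ↔ index [151, 200].
151 + (436.97−391.70)·(200−151)/(561.64−391.70) = 151 + 45.27·49/169.94 ≈ 164.05, so AQI = 164.
Site A 208.98: bracket 107.95–278.16 → index 51–100; slope 49/170.21, offset 101.03.
AQI = 51 + 49/170.21·101.03 ≈ 80.08 ⇒ 80.
Site C: row 391.70–561.64 (AQI 151–200). (200−151)·(483.16−391.70)/(561.64−391.70) + 151 = 49·91.46/169.94 + 151 ≈ 177.37 → 177.
Site G: 311.42 lies in 278.17–391.69, so I_lo=101, I_hi=150, C_lo=278.17, C_hi=391.69.
(150−101)/(391.69−278.17) × (311.42−278.17) + 101 = 49/113.52 × 33.25 + 101 ≈ 115.35 → 115.
AQIs: Site M=164, Site A=80, Site C=177, Site G=115. Site M (164) − Site G (115) = 49.

49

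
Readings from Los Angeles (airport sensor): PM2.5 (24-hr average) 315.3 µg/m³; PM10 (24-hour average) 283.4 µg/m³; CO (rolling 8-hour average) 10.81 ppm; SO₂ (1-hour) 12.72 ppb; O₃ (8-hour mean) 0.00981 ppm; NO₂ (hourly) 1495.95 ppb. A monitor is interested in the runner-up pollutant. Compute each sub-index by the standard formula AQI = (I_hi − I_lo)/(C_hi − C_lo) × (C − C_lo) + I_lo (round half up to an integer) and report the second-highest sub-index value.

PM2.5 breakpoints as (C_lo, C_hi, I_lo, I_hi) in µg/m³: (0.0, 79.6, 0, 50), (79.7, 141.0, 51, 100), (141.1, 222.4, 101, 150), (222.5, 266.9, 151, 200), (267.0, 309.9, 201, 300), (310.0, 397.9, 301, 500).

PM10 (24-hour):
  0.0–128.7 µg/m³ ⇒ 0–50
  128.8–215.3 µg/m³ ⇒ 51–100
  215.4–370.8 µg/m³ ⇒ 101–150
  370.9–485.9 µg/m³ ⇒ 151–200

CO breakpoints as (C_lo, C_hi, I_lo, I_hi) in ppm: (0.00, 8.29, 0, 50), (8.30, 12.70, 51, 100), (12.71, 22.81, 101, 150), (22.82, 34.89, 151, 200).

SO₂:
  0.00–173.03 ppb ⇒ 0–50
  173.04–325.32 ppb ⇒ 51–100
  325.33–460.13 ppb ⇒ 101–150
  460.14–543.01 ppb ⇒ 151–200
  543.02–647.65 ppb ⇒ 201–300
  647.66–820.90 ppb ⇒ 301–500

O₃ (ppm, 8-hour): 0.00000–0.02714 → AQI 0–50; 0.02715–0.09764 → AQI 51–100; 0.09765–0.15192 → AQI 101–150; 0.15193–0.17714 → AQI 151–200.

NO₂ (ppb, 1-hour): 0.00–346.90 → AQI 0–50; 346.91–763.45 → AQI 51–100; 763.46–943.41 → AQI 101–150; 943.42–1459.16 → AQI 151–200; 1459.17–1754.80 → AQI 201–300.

PM2.5: 315.3 ∈ [310.0, 397.9] ↔ index [301, 500].
301 + (315.3−310.0)·(500−301)/(397.9−310.0) = 301 + 5.3·199/87.9 ≈ 313.00, so AQI = 313.
PM10: 283.4 lies in 215.4–370.8, so I_lo=101, I_hi=150, C_lo=215.4, C_hi=370.8.
(150−101)/(370.8−215.4) × (283.4−215.4) + 101 = 49/155.4 × 68.0 + 101 ≈ 122.44 → 122.
CO: 10.81 lies in 8.30–12.70, so I_lo=51, I_hi=100, C_lo=8.30, C_hi=12.70.
(100−51)/(12.70−8.30) × (10.81−8.30) + 51 = 49/4.40 × 2.51 + 51 ≈ 78.95 → 79.
SO₂: row 0.00–173.03 (AQI 0–50). (50−0)·(12.72−0.00)/(173.03−0.00) + 0 = 50·12.72/173.03 + 0 ≈ 3.68 → 4.
O₃ 0.00981: bracket 0.00000–0.02714 → index 0–50; slope 50/0.02714, offset 0.00981.
AQI = 0 + 50/0.02714·0.00981 ≈ 18.07 ⇒ 18.
NO₂: row 1459.17–1754.80 (AQI 201–300). (300−201)·(1495.95−1459.17)/(1754.80−1459.17) + 201 = 99·36.78/295.63 + 201 ≈ 213.32 → 213.
Sub-indices: PM2.5→313, PM10→122, CO→79, SO₂→4, O₃→18, NO₂→213. Ranked high→low: 313, 213, 122, 79, 18, 4. Second-highest sub-index = 213.

213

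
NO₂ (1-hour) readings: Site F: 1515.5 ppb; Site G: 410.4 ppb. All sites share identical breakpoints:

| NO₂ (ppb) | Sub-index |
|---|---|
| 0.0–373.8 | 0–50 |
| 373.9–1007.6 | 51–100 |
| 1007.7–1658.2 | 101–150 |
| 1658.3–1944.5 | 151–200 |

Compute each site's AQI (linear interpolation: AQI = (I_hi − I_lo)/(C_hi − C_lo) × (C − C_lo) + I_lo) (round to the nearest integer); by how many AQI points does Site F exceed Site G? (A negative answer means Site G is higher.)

85

Site F 1515.5: bracket 1007.7–1658.2 → index 101–150; slope 49/650.5, offset 507.8.
AQI = 101 + 49/650.5·507.8 ≈ 139.25 ⇒ 139.
Site G: 410.4 lies in 373.9–1007.6, so I_lo=51, I_hi=100, C_lo=373.9, C_hi=1007.6.
(100−51)/(1007.6−373.9) × (410.4−373.9) + 51 = 49/633.7 × 36.5 + 51 ≈ 53.82 → 54.
AQIs: Site F=139, Site G=54. Site F (139) − Site G (54) = 85.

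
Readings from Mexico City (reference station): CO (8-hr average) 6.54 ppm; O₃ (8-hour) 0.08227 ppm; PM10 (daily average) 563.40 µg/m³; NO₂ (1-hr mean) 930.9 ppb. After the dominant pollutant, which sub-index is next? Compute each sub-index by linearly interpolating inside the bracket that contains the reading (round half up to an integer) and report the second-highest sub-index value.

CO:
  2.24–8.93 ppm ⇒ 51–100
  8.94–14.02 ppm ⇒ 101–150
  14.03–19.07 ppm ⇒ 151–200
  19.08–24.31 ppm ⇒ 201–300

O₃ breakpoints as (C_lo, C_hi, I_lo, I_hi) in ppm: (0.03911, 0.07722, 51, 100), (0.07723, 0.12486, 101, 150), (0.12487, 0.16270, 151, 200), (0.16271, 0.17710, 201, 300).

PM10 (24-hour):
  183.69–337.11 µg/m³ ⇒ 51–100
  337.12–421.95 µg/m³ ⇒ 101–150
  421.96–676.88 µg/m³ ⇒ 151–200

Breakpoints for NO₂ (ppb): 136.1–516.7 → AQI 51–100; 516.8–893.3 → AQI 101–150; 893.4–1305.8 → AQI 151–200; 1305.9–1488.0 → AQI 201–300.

155

CO 6.54: bracket 2.24–8.93 → index 51–100; slope 49/6.69, offset 4.30.
AQI = 51 + 49/6.69·4.30 ≈ 82.49 ⇒ 82.
O₃: 0.08227 ∈ [0.07723, 0.12486] ↔ index [101, 150].
101 + (0.08227−0.07723)·(150−101)/(0.12486−0.07723) = 101 + 0.00504·49/0.04763 ≈ 106.18, so AQI = 106.
PM10: row 421.96–676.88 (AQI 151–200). (200−151)·(563.40−421.96)/(676.88−421.96) + 151 = 49·141.44/254.92 + 151 ≈ 178.19 → 178.
NO₂: row 893.4–1305.8 (AQI 151–200). (200−151)·(930.9−893.4)/(1305.8−893.4) + 151 = 49·37.5/412.4 + 151 ≈ 155.46 → 155.
Sub-indices: CO→82, O₃→106, PM10→178, NO₂→155. Ranked high→low: 178, 155, 106, 82. Second-highest sub-index = 155.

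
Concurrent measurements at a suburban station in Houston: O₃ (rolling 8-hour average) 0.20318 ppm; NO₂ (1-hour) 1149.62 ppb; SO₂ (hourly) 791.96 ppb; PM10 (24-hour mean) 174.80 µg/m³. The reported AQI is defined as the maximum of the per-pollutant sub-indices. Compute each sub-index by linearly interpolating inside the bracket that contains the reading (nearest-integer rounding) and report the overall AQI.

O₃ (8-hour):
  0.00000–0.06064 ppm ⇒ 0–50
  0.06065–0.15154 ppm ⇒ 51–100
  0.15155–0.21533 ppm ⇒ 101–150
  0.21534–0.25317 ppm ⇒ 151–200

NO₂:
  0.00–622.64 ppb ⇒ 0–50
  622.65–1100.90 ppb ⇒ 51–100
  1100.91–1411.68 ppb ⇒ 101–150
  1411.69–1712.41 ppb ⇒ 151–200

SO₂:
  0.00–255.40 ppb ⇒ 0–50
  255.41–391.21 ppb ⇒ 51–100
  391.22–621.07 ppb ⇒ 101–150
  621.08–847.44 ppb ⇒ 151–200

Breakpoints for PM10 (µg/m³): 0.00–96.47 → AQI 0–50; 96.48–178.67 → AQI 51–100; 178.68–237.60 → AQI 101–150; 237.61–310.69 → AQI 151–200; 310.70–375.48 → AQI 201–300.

188

O₃ 0.20318: bracket 0.15155–0.21533 → index 101–150; slope 49/0.06378, offset 0.05163.
AQI = 101 + 49/0.06378·0.05163 ≈ 140.67 ⇒ 141.
NO₂ 1149.62: bracket 1100.91–1411.68 → index 101–150; slope 49/310.77, offset 48.71.
AQI = 101 + 49/310.77·48.71 ≈ 108.68 ⇒ 109.
SO₂: 791.96 ∈ [621.08, 847.44] ↔ index [151, 200].
151 + (791.96−621.08)·(200−151)/(847.44−621.08) = 151 + 170.88·49/226.36 ≈ 187.99, so AQI = 188.
PM10: row 96.48–178.67 (AQI 51–100). (100−51)·(174.80−96.48)/(178.67−96.48) + 51 = 49·78.32/82.19 + 51 ≈ 97.69 → 98.
Sub-indices: O₃→141, NO₂→109, SO₂→188, PM10→98. Overall AQI = max = 188; dominant pollutant is SO₂.
AQI 188: Unhealthy.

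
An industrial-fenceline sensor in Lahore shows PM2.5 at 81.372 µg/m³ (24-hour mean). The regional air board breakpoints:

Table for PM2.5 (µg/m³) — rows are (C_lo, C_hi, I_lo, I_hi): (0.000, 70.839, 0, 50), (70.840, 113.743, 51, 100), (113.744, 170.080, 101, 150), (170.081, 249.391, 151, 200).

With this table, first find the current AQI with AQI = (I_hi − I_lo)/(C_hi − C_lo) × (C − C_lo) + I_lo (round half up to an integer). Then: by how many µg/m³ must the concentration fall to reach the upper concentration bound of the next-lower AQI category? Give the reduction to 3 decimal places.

PM2.5: 81.372 ∈ [70.840, 113.743] ↔ index [51, 100].
51 + (81.372−70.840)·(100−51)/(113.743−70.840) = 51 + 10.532·49/42.903 ≈ 63.03, so AQI = 63.
Current AQI 63 is in the Moderate range (51–100). The next-lower category tops out at AQI 50, whose upper concentration bound is 70.839 µg/m³.
Reduction needed = 81.372 − 70.839 = 10.533 µg/m³.

10.533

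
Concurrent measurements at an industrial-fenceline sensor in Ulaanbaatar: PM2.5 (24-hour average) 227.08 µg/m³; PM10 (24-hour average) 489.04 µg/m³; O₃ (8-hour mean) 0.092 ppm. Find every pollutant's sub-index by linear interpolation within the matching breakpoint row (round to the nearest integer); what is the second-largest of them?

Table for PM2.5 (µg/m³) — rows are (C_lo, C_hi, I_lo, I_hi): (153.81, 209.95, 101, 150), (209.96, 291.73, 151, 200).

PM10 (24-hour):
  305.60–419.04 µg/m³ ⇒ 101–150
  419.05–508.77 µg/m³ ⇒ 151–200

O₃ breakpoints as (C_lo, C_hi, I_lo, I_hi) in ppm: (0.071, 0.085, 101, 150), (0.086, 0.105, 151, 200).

PM2.5: row 209.96–291.73 (AQI 151–200). (200−151)·(227.08−209.96)/(291.73−209.96) + 151 = 49·17.12/81.77 + 151 ≈ 161.26 → 161.
PM10: row 419.05–508.77 (AQI 151–200). (200−151)·(489.04−419.05)/(508.77−419.05) + 151 = 49·69.99/89.72 + 151 ≈ 189.22 → 189.
O₃: row 0.086–0.105 (AQI 151–200). (200−151)·(0.092−0.086)/(0.105−0.086) + 151 = 49·0.006/0.019 + 151 ≈ 166.47 → 166.
Sub-indices: PM2.5→161, PM10→189, O₃→166. Ranked high→low: 189, 166, 161. Second-highest sub-index = 166.

166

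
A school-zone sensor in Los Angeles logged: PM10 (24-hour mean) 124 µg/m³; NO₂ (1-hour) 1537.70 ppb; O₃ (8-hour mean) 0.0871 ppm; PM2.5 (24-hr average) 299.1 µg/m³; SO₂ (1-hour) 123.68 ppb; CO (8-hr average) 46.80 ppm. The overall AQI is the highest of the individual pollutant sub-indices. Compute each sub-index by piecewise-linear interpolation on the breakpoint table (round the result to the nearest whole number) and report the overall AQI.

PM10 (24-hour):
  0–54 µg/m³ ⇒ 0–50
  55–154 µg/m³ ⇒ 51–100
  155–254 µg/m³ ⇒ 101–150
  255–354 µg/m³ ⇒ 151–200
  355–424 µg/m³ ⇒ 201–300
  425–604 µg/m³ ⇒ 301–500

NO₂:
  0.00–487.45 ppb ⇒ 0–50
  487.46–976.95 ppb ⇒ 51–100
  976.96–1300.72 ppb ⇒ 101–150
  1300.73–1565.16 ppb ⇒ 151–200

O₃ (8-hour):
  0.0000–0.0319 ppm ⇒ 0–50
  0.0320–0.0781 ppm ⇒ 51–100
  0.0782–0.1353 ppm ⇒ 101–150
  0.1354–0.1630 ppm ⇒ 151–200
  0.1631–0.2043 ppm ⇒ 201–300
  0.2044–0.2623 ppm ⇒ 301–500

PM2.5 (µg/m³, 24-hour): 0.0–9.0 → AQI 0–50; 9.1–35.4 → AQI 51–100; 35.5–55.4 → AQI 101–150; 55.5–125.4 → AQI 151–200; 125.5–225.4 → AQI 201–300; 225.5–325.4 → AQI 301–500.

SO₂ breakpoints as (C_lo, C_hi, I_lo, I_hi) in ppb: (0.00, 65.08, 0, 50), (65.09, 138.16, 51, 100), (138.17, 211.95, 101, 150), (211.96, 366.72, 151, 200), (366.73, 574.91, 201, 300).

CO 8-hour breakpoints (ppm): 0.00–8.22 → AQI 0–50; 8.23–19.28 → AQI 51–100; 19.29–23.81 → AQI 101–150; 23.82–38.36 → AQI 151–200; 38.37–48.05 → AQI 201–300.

PM10: 124 lies in 55–154, so I_lo=51, I_hi=100, C_lo=55, C_hi=154.
(100−51)/(154−55) × (124−55) + 51 = 49/99 × 69 + 51 ≈ 85.15 → 85.
NO₂ 1537.70: bracket 1300.73–1565.16 → index 151–200; slope 49/264.43, offset 236.97.
AQI = 151 + 49/264.43·236.97 ≈ 194.91 ⇒ 195.
O₃ 0.0871: bracket 0.0782–0.1353 → index 101–150; slope 49/0.0571, offset 0.0089.
AQI = 101 + 49/0.0571·0.0089 ≈ 108.64 ⇒ 109.
PM2.5 299.1: bracket 225.5–325.4 → index 301–500; slope 199/99.9, offset 73.6.
AQI = 301 + 199/99.9·73.6 ≈ 447.61 ⇒ 448.
SO₂: 123.68 ∈ [65.09, 138.16] ↔ index [51, 100].
51 + (123.68−65.09)·(100−51)/(138.16−65.09) = 51 + 58.59·49/73.07 ≈ 90.29, so AQI = 90.
CO 46.80: bracket 38.37–48.05 → index 201–300; slope 99/9.68, offset 8.43.
AQI = 201 + 99/9.68·8.43 ≈ 287.22 ⇒ 287.
Sub-indices: PM10→85, NO₂→195, O₃→109, PM2.5→448, SO₂→90, CO→287. Overall AQI = max = 448; dominant pollutant is PM2.5.
AQI 448: Hazardous.

448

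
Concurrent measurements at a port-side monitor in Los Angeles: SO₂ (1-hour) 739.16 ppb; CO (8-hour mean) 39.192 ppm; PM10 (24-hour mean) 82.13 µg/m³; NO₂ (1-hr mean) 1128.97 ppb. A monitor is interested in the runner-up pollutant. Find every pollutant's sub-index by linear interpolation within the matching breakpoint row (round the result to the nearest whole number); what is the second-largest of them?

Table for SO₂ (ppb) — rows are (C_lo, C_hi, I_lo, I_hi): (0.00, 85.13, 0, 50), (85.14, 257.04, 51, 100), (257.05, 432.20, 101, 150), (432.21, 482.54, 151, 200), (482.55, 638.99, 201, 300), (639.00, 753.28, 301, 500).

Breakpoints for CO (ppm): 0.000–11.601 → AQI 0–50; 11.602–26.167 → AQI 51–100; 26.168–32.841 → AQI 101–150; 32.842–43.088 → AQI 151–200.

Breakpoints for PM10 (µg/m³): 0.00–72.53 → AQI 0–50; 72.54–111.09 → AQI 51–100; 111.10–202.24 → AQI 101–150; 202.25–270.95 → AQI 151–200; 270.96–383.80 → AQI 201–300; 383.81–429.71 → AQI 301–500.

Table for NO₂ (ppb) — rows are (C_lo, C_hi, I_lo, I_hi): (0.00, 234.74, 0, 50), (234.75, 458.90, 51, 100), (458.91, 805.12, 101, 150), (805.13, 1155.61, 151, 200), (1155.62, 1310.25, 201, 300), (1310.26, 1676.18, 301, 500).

196

SO₂: row 639.00–753.28 (AQI 301–500). (500−301)·(739.16−639.00)/(753.28−639.00) + 301 = 199·100.16/114.28 + 301 ≈ 475.41 → 475.
CO: 39.192 lies in 32.842–43.088, so I_lo=151, I_hi=200, C_lo=32.842, C_hi=43.088.
(200−151)/(43.088−32.842) × (39.192−32.842) + 151 = 49/10.246 × 6.350 + 151 ≈ 181.37 → 181.
PM10: 82.13 ∈ [72.54, 111.09] ↔ index [51, 100].
51 + (82.13−72.54)·(100−51)/(111.09−72.54) = 51 + 9.59·49/38.55 ≈ 63.19, so AQI = 63.
NO₂: 1128.97 ∈ [805.13, 1155.61] ↔ index [151, 200].
151 + (1128.97−805.13)·(200−151)/(1155.61−805.13) = 151 + 323.84·49/350.48 ≈ 196.28, so AQI = 196.
Sub-indices: SO₂→475, CO→181, PM10→63, NO₂→196. Ranked high→low: 475, 196, 181, 63. Second-highest sub-index = 196.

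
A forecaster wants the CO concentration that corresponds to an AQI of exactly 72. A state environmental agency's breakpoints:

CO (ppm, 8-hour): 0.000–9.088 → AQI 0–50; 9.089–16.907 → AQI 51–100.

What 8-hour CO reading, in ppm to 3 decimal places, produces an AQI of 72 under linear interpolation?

AQI 72 lies in the 51–100 band, which corresponds to 9.089–16.907 ppm.
C = 9.089 + (72−51)×(16.907−9.089)/(100−51) = 9.089 + 21×7.818/49 ≈ 12.43957 ppm → 12.440 ppm to 3 dp.

12.440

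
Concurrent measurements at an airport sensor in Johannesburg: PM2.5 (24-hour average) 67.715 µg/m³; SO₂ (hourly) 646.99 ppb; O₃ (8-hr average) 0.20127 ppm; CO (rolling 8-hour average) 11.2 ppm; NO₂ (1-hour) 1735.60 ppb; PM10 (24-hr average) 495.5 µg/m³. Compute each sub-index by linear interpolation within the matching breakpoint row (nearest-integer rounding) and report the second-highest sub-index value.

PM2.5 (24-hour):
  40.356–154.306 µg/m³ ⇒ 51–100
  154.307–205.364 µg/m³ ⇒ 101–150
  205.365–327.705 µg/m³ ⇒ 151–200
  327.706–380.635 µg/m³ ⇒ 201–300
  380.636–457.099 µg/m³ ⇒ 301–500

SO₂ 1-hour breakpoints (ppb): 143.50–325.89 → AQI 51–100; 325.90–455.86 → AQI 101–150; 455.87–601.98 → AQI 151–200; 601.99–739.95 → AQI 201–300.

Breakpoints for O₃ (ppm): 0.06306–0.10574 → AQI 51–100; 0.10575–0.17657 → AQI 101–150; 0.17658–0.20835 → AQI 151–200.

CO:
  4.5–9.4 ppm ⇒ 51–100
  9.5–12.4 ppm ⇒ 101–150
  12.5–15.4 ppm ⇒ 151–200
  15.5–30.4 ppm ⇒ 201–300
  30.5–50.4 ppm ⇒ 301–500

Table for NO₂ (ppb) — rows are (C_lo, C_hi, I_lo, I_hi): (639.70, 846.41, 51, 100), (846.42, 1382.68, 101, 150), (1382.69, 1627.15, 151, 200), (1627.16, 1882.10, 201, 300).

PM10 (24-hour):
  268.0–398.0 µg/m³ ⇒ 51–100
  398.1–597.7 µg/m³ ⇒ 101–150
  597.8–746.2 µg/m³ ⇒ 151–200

233

PM2.5: 67.715 lies in 40.356–154.306, so I_lo=51, I_hi=100, C_lo=40.356, C_hi=154.306.
(100−51)/(154.306−40.356) × (67.715−40.356) + 51 = 49/113.950 × 27.359 + 51 ≈ 62.76 → 63.
SO₂: row 601.99–739.95 (AQI 201–300). (300−201)·(646.99−601.99)/(739.95−601.99) + 201 = 99·45.00/137.96 + 201 ≈ 233.29 → 233.
O₃: 0.20127 ∈ [0.17658, 0.20835] ↔ index [151, 200].
151 + (0.20127−0.17658)·(200−151)/(0.20835−0.17658) = 151 + 0.02469·49/0.03177 ≈ 189.08, so AQI = 189.
CO: 11.2 ∈ [9.5, 12.4] ↔ index [101, 150].
101 + (11.2−9.5)·(150−101)/(12.4−9.5) = 101 + 1.7·49/2.9 ≈ 129.72, so AQI = 130.
NO₂: row 1627.16–1882.10 (AQI 201–300). (300−201)·(1735.60−1627.16)/(1882.10−1627.16) + 201 = 99·108.44/254.94 + 201 ≈ 243.11 → 243.
PM10: 495.5 lies in 398.1–597.7, so I_lo=101, I_hi=150, C_lo=398.1, C_hi=597.7.
(150−101)/(597.7−398.1) × (495.5−398.1) + 101 = 49/199.6 × 97.4 + 101 ≈ 124.91 → 125.
Sub-indices: PM2.5→63, SO₂→233, O₃→189, CO→130, NO₂→243, PM10→125. Ranked high→low: 243, 233, 189, 130, 125, 63. Second-highest sub-index = 233.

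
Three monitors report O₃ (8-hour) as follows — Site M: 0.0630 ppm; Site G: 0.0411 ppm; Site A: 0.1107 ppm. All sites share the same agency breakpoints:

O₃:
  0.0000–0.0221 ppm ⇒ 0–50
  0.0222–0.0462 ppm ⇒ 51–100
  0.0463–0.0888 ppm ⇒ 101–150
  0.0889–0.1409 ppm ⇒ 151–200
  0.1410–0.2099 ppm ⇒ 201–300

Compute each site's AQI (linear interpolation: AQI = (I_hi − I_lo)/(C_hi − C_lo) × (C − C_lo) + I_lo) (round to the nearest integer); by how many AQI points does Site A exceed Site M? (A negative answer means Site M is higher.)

Site M: 0.0630 lies in 0.0463–0.0888, so I_lo=101, I_hi=150, C_lo=0.0463, C_hi=0.0888.
(150−101)/(0.0888−0.0463) × (0.0630−0.0463) + 101 = 49/0.0425 × 0.0167 + 101 ≈ 120.25 → 120.
Site G: row 0.0222–0.0462 (AQI 51–100). (100−51)·(0.0411−0.0222)/(0.0462−0.0222) + 51 = 49·0.0189/0.0240 + 51 ≈ 89.59 → 90.
Site A 0.1107: bracket 0.0889–0.1409 → index 151–200; slope 49/0.0520, offset 0.0218.
AQI = 151 + 49/0.0520·0.0218 ≈ 171.54 ⇒ 172.
AQIs: Site M=120, Site G=90, Site A=172. Site A (172) − Site M (120) = 52.

52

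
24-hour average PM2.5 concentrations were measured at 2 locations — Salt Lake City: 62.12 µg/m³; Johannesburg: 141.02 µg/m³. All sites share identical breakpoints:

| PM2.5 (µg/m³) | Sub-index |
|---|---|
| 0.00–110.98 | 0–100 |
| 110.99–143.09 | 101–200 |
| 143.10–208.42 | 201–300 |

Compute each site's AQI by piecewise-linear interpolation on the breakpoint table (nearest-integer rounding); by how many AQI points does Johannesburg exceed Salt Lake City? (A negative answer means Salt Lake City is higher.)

138

Salt Lake City: 62.12 ∈ [0.00, 110.98] ↔ index [0, 100].
0 + (62.12−0.00)·(100−0)/(110.98−0.00) = 0 + 62.12·100/110.98 ≈ 55.97, so AQI = 56.
Johannesburg: 141.02 ∈ [110.99, 143.09] ↔ index [101, 200].
101 + (141.02−110.99)·(200−101)/(143.09−110.99) = 101 + 30.03·99/32.10 ≈ 193.62, so AQI = 194.
AQIs: Salt Lake City=56, Johannesburg=194. Johannesburg (194) − Salt Lake City (56) = 138.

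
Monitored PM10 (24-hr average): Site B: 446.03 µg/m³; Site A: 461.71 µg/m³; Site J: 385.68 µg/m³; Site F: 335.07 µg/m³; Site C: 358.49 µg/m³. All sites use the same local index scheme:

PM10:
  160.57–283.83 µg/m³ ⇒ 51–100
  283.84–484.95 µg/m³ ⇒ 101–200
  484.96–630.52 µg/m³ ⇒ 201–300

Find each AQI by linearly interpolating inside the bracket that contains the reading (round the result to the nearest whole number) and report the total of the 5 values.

Site B: row 283.84–484.95 (AQI 101–200). (200−101)·(446.03−283.84)/(484.95−283.84) + 101 = 99·162.19/201.11 + 101 ≈ 180.84 → 181.
Site A 461.71: bracket 283.84–484.95 → index 101–200; slope 99/201.11, offset 177.87.
AQI = 101 + 99/201.11·177.87 ≈ 188.56 ⇒ 189.
Site J: 385.68 lies in 283.84–484.95, so I_lo=101, I_hi=200, C_lo=283.84, C_hi=484.95.
(200−101)/(484.95−283.84) × (385.68−283.84) + 101 = 99/201.11 × 101.84 + 101 ≈ 151.13 → 151.
Site F 335.07: bracket 283.84–484.95 → index 101–200; slope 99/201.11, offset 51.23.
AQI = 101 + 99/201.11·51.23 ≈ 126.22 ⇒ 126.
Site C: row 283.84–484.95 (AQI 101–200). (200−101)·(358.49−283.84)/(484.95−283.84) + 101 = 99·74.65/201.11 + 101 ≈ 137.75 → 138.
AQIs: Site B=181, Site A=189, Site J=151, Site F=126, Site C=138. Sum = 181 + 189 + 151 + 126 + 138 = 785.

785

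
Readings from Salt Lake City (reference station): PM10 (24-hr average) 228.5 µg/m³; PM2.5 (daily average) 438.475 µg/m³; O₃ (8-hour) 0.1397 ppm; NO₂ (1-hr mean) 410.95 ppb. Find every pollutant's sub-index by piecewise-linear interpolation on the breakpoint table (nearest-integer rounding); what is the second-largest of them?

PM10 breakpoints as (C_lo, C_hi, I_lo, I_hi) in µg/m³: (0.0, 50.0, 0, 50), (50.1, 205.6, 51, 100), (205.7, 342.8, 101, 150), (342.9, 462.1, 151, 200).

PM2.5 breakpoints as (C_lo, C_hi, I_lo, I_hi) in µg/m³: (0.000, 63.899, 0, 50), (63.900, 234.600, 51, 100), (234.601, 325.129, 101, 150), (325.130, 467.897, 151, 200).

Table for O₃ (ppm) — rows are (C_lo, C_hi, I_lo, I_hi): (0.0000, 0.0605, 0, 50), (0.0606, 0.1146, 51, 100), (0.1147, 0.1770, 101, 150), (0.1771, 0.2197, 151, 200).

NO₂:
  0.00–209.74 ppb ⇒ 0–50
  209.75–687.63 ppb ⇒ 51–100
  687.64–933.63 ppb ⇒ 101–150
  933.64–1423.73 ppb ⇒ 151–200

PM10: 228.5 ∈ [205.7, 342.8] ↔ index [101, 150].
101 + (228.5−205.7)·(150−101)/(342.8−205.7) = 101 + 22.8·49/137.1 ≈ 109.15, so AQI = 109.
PM2.5: 438.475 ∈ [325.130, 467.897] ↔ index [151, 200].
151 + (438.475−325.130)·(200−151)/(467.897−325.130) = 151 + 113.345·49/142.767 ≈ 189.90, so AQI = 190.
O₃: row 0.1147–0.1770 (AQI 101–150). (150−101)·(0.1397−0.1147)/(0.1770−0.1147) + 101 = 49·0.0250/0.0623 + 101 ≈ 120.66 → 121.
NO₂: row 209.75–687.63 (AQI 51–100). (100−51)·(410.95−209.75)/(687.63−209.75) + 51 = 49·201.20/477.88 + 51 ≈ 71.63 → 72.
Sub-indices: PM10→109, PM2.5→190, O₃→121, NO₂→72. Ranked high→low: 190, 121, 109, 72. Second-highest sub-index = 121.

121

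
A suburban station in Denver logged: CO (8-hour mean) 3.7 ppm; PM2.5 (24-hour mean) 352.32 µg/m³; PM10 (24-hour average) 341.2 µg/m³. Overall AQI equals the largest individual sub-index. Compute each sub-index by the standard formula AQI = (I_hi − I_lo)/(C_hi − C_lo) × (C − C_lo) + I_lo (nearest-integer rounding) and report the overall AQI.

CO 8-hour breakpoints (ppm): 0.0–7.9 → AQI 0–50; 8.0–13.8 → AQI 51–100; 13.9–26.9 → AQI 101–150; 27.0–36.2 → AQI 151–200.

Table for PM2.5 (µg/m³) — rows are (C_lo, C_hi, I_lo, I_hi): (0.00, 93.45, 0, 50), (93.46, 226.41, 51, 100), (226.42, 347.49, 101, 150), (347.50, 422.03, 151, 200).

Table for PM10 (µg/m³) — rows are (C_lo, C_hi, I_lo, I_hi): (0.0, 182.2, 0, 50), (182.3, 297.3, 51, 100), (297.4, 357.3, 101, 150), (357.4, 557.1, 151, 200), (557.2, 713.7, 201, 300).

154

CO: 3.7 lies in 0.0–7.9, so I_lo=0, I_hi=50, C_lo=0.0, C_hi=7.9.
(50−0)/(7.9−0.0) × (3.7−0.0) + 0 = 50/7.9 × 3.7 + 0 ≈ 23.42 → 23.
PM2.5: 352.32 ∈ [347.50, 422.03] ↔ index [151, 200].
151 + (352.32−347.50)·(200−151)/(422.03−347.50) = 151 + 4.82·49/74.53 ≈ 154.17, so AQI = 154.
PM10: 341.2 lies in 297.4–357.3, so I_lo=101, I_hi=150, C_lo=297.4, C_hi=357.3.
(150−101)/(357.3−297.4) × (341.2−297.4) + 101 = 49/59.9 × 43.8 + 101 ≈ 136.83 → 137.
Sub-indices: CO→23, PM2.5→154, PM10→137. Overall AQI = max = 154; dominant pollutant is PM2.5.
AQI 154: Unhealthy.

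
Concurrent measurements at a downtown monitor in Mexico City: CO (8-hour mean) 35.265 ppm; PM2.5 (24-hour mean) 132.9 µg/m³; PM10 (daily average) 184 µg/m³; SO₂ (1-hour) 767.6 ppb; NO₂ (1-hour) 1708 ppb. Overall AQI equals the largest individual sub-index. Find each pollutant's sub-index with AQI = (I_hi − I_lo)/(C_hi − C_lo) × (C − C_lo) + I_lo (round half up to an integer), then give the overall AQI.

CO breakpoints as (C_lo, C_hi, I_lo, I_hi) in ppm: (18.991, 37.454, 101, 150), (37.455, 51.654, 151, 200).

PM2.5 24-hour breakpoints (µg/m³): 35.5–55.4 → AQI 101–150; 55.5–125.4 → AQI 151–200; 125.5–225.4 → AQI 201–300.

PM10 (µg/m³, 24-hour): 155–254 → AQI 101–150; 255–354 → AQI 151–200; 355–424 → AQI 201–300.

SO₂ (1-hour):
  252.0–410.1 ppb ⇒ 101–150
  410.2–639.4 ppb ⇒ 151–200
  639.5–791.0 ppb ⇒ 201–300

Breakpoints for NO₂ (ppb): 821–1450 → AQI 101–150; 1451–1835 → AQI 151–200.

285

CO 35.265: bracket 18.991–37.454 → index 101–150; slope 49/18.463, offset 16.274.
AQI = 101 + 49/18.463·16.274 ≈ 144.19 ⇒ 144.
PM2.5: 132.9 ∈ [125.5, 225.4] ↔ index [201, 300].
201 + (132.9−125.5)·(300−201)/(225.4−125.5) = 201 + 7.4·99/99.9 ≈ 208.33, so AQI = 208.
PM10 184: bracket 155–254 → index 101–150; slope 49/99, offset 29.
AQI = 101 + 49/99·29 ≈ 115.35 ⇒ 115.
SO₂: row 639.5–791.0 (AQI 201–300). (300−201)·(767.6−639.5)/(791.0−639.5) + 201 = 99·128.1/151.5 + 201 ≈ 284.71 → 285.
NO₂: 1708 ∈ [1451, 1835] ↔ index [151, 200].
151 + (1708−1451)·(200−151)/(1835−1451) = 151 + 257·49/384 ≈ 183.79, so AQI = 184.
Sub-indices: CO→144, PM2.5→208, PM10→115, SO₂→285, NO₂→184. Overall AQI = max = 285; dominant pollutant is SO₂.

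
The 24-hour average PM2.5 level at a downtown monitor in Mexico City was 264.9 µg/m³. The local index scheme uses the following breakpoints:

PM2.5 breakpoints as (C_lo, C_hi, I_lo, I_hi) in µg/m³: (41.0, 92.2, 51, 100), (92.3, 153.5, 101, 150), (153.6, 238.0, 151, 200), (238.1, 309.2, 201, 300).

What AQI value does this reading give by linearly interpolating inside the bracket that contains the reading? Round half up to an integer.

PM2.5 264.9: bracket 238.1–309.2 → index 201–300; slope 99/71.1, offset 26.8.
AQI = 201 + 99/71.1·26.8 ≈ 238.32 ⇒ 238.

238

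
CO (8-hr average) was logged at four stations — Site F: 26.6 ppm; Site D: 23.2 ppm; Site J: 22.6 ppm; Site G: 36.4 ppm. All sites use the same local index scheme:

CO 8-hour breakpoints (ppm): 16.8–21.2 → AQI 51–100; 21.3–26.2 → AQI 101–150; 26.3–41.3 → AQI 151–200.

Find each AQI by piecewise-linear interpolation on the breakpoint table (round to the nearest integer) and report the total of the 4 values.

570

Site F: 26.6 lies in 26.3–41.3, so I_lo=151, I_hi=200, C_lo=26.3, C_hi=41.3.
(200−151)/(41.3−26.3) × (26.6−26.3) + 151 = 49/15.0 × 0.3 + 151 ≈ 151.98 → 152.
Site D: 23.2 lies in 21.3–26.2, so I_lo=101, I_hi=150, C_lo=21.3, C_hi=26.2.
(150−101)/(26.2−21.3) × (23.2−21.3) + 101 = 49/4.9 × 1.9 + 101 ≈ 120.00 → 120.
Site J: 22.6 ∈ [21.3, 26.2] ↔ index [101, 150].
101 + (22.6−21.3)·(150−101)/(26.2−21.3) = 101 + 1.3·49/4.9 ≈ 114.00, so AQI = 114.
Site G 36.4: bracket 26.3–41.3 → index 151–200; slope 49/15.0, offset 10.1.
AQI = 151 + 49/15.0·10.1 ≈ 183.99 ⇒ 184.
AQIs: Site F=152, Site D=120, Site J=114, Site G=184. Sum = 152 + 120 + 114 + 184 = 570.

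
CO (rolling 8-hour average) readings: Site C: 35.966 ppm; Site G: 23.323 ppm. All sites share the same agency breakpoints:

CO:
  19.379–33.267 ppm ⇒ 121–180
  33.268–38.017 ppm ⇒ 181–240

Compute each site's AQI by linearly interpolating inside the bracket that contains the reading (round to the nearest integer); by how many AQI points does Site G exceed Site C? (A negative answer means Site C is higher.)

Site C: row 33.268–38.017 (AQI 181–240). (240−181)·(35.966−33.268)/(38.017−33.268) + 181 = 59·2.698/4.749 + 181 ≈ 214.52 → 215.
Site G: row 19.379–33.267 (AQI 121–180). (180−121)·(23.323−19.379)/(33.267−19.379) + 121 = 59·3.944/13.888 + 121 ≈ 137.76 → 138.
AQIs: Site C=215, Site G=138. Site G (138) − Site C (215) = -77.

-77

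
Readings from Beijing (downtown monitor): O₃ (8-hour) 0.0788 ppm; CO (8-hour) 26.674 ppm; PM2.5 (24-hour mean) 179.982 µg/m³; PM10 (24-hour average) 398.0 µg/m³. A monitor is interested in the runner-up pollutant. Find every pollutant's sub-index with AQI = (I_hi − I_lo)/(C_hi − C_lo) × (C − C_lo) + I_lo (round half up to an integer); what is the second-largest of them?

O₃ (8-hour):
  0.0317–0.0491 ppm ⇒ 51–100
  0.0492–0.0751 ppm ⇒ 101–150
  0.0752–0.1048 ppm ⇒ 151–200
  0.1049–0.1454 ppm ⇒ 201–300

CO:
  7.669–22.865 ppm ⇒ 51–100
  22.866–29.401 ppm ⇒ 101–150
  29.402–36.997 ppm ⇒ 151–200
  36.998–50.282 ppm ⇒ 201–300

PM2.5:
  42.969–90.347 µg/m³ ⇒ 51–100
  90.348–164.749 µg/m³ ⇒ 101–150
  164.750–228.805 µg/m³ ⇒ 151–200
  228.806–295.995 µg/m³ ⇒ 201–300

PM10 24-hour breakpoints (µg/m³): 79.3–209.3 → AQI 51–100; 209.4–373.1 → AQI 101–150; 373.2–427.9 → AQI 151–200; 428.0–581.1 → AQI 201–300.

O₃: 0.0788 lies in 0.0752–0.1048, so I_lo=151, I_hi=200, C_lo=0.0752, C_hi=0.1048.
(200−151)/(0.1048−0.0752) × (0.0788−0.0752) + 151 = 49/0.0296 × 0.0036 + 151 ≈ 156.96 → 157.
CO 26.674: bracket 22.866–29.401 → index 101–150; slope 49/6.535, offset 3.808.
AQI = 101 + 49/6.535·3.808 ≈ 129.55 ⇒ 130.
PM2.5: row 164.750–228.805 (AQI 151–200). (200−151)·(179.982−164.750)/(228.805−164.750) + 151 = 49·15.232/64.055 + 151 ≈ 162.65 → 163.
PM10: 398.0 lies in 373.2–427.9, so I_lo=151, I_hi=200, C_lo=373.2, C_hi=427.9.
(200−151)/(427.9−373.2) × (398.0−373.2) + 151 = 49/54.7 × 24.8 + 151 ≈ 173.22 → 173.
Sub-indices: O₃→157, CO→130, PM2.5→163, PM10→173. Ranked high→low: 173, 163, 157, 130. Second-highest sub-index = 163.

163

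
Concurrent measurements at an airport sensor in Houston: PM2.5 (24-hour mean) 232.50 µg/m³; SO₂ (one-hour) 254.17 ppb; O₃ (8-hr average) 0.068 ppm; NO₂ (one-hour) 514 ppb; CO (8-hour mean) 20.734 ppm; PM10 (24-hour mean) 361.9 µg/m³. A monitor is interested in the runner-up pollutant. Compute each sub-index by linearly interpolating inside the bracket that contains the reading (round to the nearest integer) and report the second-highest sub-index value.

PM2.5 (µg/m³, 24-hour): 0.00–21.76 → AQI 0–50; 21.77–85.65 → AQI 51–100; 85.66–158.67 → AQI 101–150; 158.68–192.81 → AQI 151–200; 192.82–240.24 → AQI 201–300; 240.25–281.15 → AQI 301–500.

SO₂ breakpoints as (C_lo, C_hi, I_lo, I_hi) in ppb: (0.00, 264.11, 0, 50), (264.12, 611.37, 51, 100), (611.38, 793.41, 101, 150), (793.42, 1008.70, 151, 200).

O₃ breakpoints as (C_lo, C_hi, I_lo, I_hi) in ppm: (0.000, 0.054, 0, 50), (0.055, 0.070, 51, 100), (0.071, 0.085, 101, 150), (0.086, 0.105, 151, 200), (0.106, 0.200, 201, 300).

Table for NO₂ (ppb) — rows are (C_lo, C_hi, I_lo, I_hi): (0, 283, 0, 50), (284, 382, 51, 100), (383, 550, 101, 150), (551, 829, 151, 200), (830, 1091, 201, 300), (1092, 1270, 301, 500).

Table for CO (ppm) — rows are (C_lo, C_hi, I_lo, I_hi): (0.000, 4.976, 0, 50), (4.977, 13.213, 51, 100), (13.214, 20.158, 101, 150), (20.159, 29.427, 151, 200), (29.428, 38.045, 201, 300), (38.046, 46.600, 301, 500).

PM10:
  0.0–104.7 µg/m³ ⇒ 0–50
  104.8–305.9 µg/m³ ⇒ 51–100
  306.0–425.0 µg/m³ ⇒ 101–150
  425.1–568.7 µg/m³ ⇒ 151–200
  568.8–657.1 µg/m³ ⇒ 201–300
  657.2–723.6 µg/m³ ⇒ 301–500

PM2.5: row 192.82–240.24 (AQI 201–300). (300−201)·(232.50−192.82)/(240.24−192.82) + 201 = 99·39.68/47.42 + 201 ≈ 283.84 → 284.
SO₂ 254.17: bracket 0.00–264.11 → index 0–50; slope 50/264.11, offset 254.17.
AQI = 0 + 50/264.11·254.17 ≈ 48.12 ⇒ 48.
O₃: 0.068 lies in 0.055–0.070, so I_lo=51, I_hi=100, C_lo=0.055, C_hi=0.070.
(100−51)/(0.070−0.055) × (0.068−0.055) + 51 = 49/0.015 × 0.013 + 51 ≈ 93.47 → 93.
NO₂: row 383–550 (AQI 101–150). (150−101)·(514−383)/(550−383) + 101 = 49·131/167 + 101 ≈ 139.44 → 139.
CO: 20.734 ∈ [20.159, 29.427] ↔ index [151, 200].
151 + (20.734−20.159)·(200−151)/(29.427−20.159) = 151 + 0.575·49/9.268 ≈ 154.04, so AQI = 154.
PM10: 361.9 ∈ [306.0, 425.0] ↔ index [101, 150].
101 + (361.9−306.0)·(150−101)/(425.0−306.0) = 101 + 55.9·49/119.0 ≈ 124.02, so AQI = 124.
Sub-indices: PM2.5→284, SO₂→48, O₃→93, NO₂→139, CO→154, PM10→124. Ranked high→low: 284, 154, 139, 124, 93, 48. Second-highest sub-index = 154.

154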